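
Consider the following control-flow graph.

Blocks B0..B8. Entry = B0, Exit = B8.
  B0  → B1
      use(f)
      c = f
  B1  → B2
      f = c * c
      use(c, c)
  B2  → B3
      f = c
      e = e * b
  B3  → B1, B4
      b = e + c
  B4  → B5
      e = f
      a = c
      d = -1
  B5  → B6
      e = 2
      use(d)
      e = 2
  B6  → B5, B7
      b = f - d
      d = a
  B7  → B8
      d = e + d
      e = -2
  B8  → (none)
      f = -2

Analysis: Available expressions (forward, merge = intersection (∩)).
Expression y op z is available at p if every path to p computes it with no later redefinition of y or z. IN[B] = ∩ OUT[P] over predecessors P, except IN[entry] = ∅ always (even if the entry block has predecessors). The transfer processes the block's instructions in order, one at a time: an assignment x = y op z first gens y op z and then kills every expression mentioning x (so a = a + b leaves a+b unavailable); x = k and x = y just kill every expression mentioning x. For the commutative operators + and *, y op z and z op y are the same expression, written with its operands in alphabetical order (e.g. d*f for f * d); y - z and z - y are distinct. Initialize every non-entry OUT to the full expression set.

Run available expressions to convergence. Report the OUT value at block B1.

Answer: {c*c}

Trace:
Per-block solution:
  B0:   IN={}   OUT={}
  B1:   IN={}   OUT={c*c}
  B2:   IN={c*c}   OUT={c*c}
  B3:   IN={c*c}   OUT={c*c, c+e}
  B4:   IN={c*c, c+e}   OUT={c*c}
  B5:   IN={c*c}   OUT={c*c}
  B6:   IN={c*c}   OUT={c*c}
  B7:   IN={c*c}   OUT={c*c}
  B8:   IN={c*c}   OUT={c*c}

Merge at B1: IN[B1] = OUT[B0] ∩ OUT[B3] = {}
Applying B1's transfer function to that IN value gives OUT[B1] (row B1 above).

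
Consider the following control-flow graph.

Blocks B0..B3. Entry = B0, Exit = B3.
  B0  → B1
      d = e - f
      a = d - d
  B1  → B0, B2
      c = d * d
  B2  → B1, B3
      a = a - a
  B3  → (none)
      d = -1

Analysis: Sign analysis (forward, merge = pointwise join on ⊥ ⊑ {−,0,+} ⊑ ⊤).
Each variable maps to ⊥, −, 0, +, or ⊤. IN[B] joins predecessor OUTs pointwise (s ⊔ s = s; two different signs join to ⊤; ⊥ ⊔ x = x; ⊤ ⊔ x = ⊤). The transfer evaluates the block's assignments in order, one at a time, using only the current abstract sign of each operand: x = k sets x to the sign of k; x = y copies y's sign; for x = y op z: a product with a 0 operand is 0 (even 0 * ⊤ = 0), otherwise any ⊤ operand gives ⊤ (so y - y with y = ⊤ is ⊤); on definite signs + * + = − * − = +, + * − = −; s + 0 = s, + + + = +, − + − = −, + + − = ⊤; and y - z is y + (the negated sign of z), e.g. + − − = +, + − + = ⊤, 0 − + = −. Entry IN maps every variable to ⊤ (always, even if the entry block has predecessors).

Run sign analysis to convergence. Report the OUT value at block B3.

Answer: {a: ⊤, b: ⊤, c: ⊤, d: -, e: ⊤, f: ⊤}

Working:
Fixpoint table:
  B0:  IN=(all ⊤)  OUT=(all ⊤)
  B1:  IN=(all ⊤)  OUT=(all ⊤)
  B2:  IN=(all ⊤)  OUT=(all ⊤)
  B3:  IN=(all ⊤)  OUT={d:-; rest ⊤}

Merge at B3: IN[B3] = OUT[B2] = {a: ⊤, b: ⊤, c: ⊤, d: ⊤, e: ⊤, f: ⊤}
Applying B3's transfer function to that IN value gives OUT[B3] (row B3 above).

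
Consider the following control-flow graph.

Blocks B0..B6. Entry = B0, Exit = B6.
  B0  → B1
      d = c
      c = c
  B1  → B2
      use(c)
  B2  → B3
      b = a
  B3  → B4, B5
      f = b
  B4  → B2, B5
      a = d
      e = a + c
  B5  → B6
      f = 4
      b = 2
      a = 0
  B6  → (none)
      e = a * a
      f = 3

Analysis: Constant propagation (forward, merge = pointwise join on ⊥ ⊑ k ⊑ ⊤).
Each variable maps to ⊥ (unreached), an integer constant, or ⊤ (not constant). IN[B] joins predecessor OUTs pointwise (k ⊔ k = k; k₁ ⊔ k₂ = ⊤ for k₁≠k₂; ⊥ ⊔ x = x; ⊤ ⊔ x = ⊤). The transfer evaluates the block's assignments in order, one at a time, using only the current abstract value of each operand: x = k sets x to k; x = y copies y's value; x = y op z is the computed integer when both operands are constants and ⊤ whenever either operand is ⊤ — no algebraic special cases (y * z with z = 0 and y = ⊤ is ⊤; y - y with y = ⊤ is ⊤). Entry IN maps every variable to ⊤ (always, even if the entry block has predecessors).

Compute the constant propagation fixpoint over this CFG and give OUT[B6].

Converged values:
  B0:  IN=(all ⊤)  OUT=(all ⊤)
  B1:  IN=(all ⊤)  OUT=(all ⊤)
  B2:  IN=(all ⊤)  OUT=(all ⊤)
  B3:  IN=(all ⊤)  OUT=(all ⊤)
  B4:  IN=(all ⊤)  OUT=(all ⊤)
  B5:  IN=(all ⊤)  OUT={a:0, b:2, f:4; rest ⊤}
  B6:  IN={a:0, b:2, f:4; rest ⊤}  OUT={a:0, b:2, e:0, f:3; rest ⊤}

Merge at B6: IN[B6] = OUT[B5] = {a: 0, b: 2, c: ⊤, d: ⊤, e: ⊤, f: 4}
Applying B6's transfer function to that IN value gives OUT[B6] (row B6 above).

Answer: {a: 0, b: 2, c: ⊤, d: ⊤, e: 0, f: 3}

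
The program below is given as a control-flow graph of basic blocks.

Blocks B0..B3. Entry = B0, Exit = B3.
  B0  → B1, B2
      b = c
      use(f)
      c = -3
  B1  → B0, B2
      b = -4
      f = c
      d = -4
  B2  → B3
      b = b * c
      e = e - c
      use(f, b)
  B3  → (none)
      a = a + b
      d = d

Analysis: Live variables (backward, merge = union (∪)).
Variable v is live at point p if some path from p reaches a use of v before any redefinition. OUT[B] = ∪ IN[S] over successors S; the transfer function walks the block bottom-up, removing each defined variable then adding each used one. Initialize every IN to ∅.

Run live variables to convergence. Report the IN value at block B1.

Answer: {a, c, e}

Trace:
Converged values:
  B0:  IN={a, c, d, e, f}  OUT={a, b, c, d, e, f}
  B1:  IN={a, c, e}  OUT={a, b, c, d, e, f}
  B2:  IN={a, b, c, d, e, f}  OUT={a, b, d}
  B3:  IN={a, b, d}  OUT={}

Merge at B1: OUT[B1] = IN[B0] ⊔ IN[B2] = {a, b, c, d, e, f}
Applying B1's transfer function to that OUT value gives IN[B1] (row B1 above).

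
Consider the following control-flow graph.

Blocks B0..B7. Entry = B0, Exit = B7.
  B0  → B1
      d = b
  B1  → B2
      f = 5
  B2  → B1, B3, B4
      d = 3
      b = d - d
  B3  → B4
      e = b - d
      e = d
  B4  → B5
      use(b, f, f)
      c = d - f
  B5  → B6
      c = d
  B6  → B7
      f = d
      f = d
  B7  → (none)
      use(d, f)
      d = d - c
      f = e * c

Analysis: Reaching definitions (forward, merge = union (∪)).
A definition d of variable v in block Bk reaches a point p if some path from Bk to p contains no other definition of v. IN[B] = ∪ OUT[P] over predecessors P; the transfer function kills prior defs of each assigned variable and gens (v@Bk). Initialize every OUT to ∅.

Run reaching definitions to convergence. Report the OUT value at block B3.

Fixpoint table:
  B0: | IN={} | OUT={d@B0}
  B1: | IN={b@B2, d@B0, d@B2, f@B1} | OUT={b@B2, d@B0, d@B2, f@B1}
  B2: | IN={b@B2, d@B0, d@B2, f@B1} | OUT={b@B2, d@B2, f@B1}
  B3: | IN={b@B2, d@B2, f@B1} | OUT={b@B2, d@B2, e@B3, f@B1}
  B4: | IN={b@B2, d@B2, e@B3, f@B1} | OUT={b@B2, c@B4, d@B2, e@B3, f@B1}
  B5: | IN={b@B2, c@B4, d@B2, e@B3, f@B1} | OUT={b@B2, c@B5, d@B2, e@B3, f@B1}
  B6: | IN={b@B2, c@B5, d@B2, e@B3, f@B1} | OUT={b@B2, c@B5, d@B2, e@B3, f@B6}
  B7: | IN={b@B2, c@B5, d@B2, e@B3, f@B6} | OUT={b@B2, c@B5, d@B7, e@B3, f@B7}

Merge at B3: IN[B3] = OUT[B2] = {b@B2, d@B2, f@B1}
Applying B3's transfer function to that IN value gives OUT[B3] (row B3 above).

Answer: {b@B2, d@B2, e@B3, f@B1}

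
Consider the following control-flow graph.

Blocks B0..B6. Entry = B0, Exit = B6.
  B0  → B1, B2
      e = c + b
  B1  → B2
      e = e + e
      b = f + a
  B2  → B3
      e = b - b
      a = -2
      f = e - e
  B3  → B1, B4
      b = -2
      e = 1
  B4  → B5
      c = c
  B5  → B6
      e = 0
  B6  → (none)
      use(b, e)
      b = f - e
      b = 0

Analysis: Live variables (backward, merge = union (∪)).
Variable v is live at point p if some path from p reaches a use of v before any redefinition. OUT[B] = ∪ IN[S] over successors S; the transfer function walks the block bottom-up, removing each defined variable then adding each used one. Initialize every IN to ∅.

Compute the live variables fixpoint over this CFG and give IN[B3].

Per-block solution:
  B0: | IN={a, b, c, f} | OUT={a, b, c, e, f}
  B1: | IN={a, c, e, f} | OUT={b, c}
  B2: | IN={b, c} | OUT={a, c, f}
  B3: | IN={a, c, f} | OUT={a, b, c, e, f}
  B4: | IN={b, c, f} | OUT={b, f}
  B5: | IN={b, f} | OUT={b, e, f}
  B6: | IN={b, e, f} | OUT={}

Merge at B3: OUT[B3] = IN[B1] ⊔ IN[B4] = {a, b, c, e, f}
Applying B3's transfer function to that OUT value gives IN[B3] (row B3 above).

Answer: {a, c, f}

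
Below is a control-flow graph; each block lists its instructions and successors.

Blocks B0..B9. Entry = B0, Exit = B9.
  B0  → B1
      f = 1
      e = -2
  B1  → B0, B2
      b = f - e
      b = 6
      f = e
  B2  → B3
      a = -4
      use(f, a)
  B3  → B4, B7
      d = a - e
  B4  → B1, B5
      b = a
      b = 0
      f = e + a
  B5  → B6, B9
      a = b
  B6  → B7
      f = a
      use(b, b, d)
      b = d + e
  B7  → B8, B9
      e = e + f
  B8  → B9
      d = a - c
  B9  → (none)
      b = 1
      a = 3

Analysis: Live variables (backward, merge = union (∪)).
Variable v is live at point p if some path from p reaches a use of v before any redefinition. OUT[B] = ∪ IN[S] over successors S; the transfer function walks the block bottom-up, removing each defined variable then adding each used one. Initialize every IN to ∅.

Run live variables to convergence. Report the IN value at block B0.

Per-block solution:
  B0:  IN={c}  OUT={c, e, f}
  B1:  IN={c, e, f}  OUT={c, e, f}
  B2:  IN={c, e, f}  OUT={a, c, e, f}
  B3:  IN={a, c, e, f}  OUT={a, c, d, e, f}
  B4:  IN={a, c, d, e}  OUT={b, c, d, e, f}
  B5:  IN={b, c, d, e}  OUT={a, b, c, d, e}
  B6:  IN={a, b, c, d, e}  OUT={a, c, e, f}
  B7:  IN={a, c, e, f}  OUT={a, c}
  B8:  IN={a, c}  OUT={}
  B9:  IN={}  OUT={}

Merge at B0: OUT[B0] = IN[B1] = {c, e, f}
Applying B0's transfer function to that OUT value gives IN[B0] (row B0 above).

Answer: {c}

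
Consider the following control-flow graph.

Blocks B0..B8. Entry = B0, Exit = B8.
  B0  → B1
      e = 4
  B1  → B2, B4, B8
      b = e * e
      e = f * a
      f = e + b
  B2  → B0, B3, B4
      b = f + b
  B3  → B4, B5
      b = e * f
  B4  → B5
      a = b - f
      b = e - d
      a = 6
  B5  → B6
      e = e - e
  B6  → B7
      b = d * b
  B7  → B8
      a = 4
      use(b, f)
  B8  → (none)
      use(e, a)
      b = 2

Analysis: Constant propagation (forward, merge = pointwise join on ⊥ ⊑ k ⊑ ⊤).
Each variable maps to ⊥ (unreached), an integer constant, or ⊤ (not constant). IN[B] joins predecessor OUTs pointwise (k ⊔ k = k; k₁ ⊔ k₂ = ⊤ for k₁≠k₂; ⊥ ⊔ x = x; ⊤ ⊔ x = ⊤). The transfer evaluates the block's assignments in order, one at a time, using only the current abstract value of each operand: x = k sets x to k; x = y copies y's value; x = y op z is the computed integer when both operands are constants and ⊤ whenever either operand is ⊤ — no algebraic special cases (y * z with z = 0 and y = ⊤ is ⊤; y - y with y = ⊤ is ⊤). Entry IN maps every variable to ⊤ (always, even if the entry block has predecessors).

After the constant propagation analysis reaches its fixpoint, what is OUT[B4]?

Answer: {a: 6, b: ⊤, c: ⊤, d: ⊤, e: ⊤, f: ⊤}

Trace:
Per-block solution:
  B0:   IN=(all ⊤)   OUT={e:4; rest ⊤}
  B1:   IN={e:4; rest ⊤}   OUT={b:16; rest ⊤}
  B2:   IN={b:16; rest ⊤}   OUT=(all ⊤)
  B3:   IN=(all ⊤)   OUT=(all ⊤)
  B4:   IN=(all ⊤)   OUT={a:6; rest ⊤}
  B5:   IN=(all ⊤)   OUT=(all ⊤)
  B6:   IN=(all ⊤)   OUT=(all ⊤)
  B7:   IN=(all ⊤)   OUT={a:4; rest ⊤}
  B8:   IN=(all ⊤)   OUT={b:2; rest ⊤}

Merge at B4: IN[B4] = OUT[B1] ⊔ OUT[B2] ⊔ OUT[B3] = {a: ⊤, b: ⊤, c: ⊤, d: ⊤, e: ⊤, f: ⊤}
Applying B4's transfer function to that IN value gives OUT[B4] (row B4 above).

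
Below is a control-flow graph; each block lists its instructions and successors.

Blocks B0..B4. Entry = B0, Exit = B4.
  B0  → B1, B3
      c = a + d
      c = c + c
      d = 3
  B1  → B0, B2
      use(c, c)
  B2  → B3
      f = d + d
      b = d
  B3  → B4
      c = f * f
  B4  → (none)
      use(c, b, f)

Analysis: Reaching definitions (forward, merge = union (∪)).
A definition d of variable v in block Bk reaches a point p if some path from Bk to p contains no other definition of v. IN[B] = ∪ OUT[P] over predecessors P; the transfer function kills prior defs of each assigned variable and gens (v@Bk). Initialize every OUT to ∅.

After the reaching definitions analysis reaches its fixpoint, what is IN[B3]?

Per-block solution:
  B0:   IN={c@B0, d@B0}   OUT={c@B0, d@B0}
  B1:   IN={c@B0, d@B0}   OUT={c@B0, d@B0}
  B2:   IN={c@B0, d@B0}   OUT={b@B2, c@B0, d@B0, f@B2}
  B3:   IN={b@B2, c@B0, d@B0, f@B2}   OUT={b@B2, c@B3, d@B0, f@B2}
  B4:   IN={b@B2, c@B3, d@B0, f@B2}   OUT={b@B2, c@B3, d@B0, f@B2}

Merge at B3: IN[B3] = OUT[B0] ⊔ OUT[B2] = {b@B2, c@B0, d@B0, f@B2}

Answer: {b@B2, c@B0, d@B0, f@B2}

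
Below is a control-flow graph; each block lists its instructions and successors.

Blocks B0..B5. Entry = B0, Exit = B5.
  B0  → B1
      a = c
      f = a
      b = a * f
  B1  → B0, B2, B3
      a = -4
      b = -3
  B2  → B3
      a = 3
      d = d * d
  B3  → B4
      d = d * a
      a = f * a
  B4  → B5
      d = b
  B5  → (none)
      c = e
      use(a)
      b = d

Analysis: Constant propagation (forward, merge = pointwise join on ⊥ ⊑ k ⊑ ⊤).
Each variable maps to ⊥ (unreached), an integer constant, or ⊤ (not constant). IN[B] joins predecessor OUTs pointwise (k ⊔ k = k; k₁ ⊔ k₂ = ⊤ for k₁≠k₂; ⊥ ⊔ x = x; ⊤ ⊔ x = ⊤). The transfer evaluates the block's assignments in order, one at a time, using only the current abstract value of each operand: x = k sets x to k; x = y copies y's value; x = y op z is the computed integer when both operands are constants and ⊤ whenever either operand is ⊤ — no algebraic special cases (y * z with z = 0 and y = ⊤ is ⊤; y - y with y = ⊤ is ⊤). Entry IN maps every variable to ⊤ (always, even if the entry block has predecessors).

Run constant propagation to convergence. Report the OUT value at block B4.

Answer: {a: ⊤, b: -3, c: ⊤, d: -3, e: ⊤, f: ⊤}

Trace:
Converged values:
  B0:   IN=(all ⊤)   OUT=(all ⊤)
  B1:   IN=(all ⊤)   OUT={a:-4, b:-3; rest ⊤}
  B2:   IN={a:-4, b:-3; rest ⊤}   OUT={a:3, b:-3; rest ⊤}
  B3:   IN={b:-3; rest ⊤}   OUT={b:-3; rest ⊤}
  B4:   IN={b:-3; rest ⊤}   OUT={b:-3, d:-3; rest ⊤}
  B5:   IN={b:-3, d:-3; rest ⊤}   OUT={b:-3, d:-3; rest ⊤}

Merge at B4: IN[B4] = OUT[B3] = {a: ⊤, b: -3, c: ⊤, d: ⊤, e: ⊤, f: ⊤}
Applying B4's transfer function to that IN value gives OUT[B4] (row B4 above).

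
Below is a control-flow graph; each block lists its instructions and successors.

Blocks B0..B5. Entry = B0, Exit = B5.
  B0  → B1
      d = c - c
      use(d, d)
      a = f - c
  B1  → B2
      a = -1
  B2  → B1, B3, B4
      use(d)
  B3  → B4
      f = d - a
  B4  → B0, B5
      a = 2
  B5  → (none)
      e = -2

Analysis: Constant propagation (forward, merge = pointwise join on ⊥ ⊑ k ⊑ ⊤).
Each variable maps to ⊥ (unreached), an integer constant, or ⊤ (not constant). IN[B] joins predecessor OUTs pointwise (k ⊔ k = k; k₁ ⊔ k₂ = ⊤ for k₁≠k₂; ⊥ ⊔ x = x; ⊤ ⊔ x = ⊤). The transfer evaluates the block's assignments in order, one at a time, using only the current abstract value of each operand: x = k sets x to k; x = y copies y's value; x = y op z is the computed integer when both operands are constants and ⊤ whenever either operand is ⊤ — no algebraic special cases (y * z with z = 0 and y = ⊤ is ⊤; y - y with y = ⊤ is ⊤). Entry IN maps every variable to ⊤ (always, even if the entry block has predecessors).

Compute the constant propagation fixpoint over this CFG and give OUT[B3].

Fixpoint table:
  B0:   IN=(all ⊤)   OUT=(all ⊤)
  B1:   IN=(all ⊤)   OUT={a:-1; rest ⊤}
  B2:   IN={a:-1; rest ⊤}   OUT={a:-1; rest ⊤}
  B3:   IN={a:-1; rest ⊤}   OUT={a:-1; rest ⊤}
  B4:   IN={a:-1; rest ⊤}   OUT={a:2; rest ⊤}
  B5:   IN={a:2; rest ⊤}   OUT={a:2, e:-2; rest ⊤}

Merge at B3: IN[B3] = OUT[B2] = {a: -1, b: ⊤, c: ⊤, d: ⊤, e: ⊤, f: ⊤}
Applying B3's transfer function to that IN value gives OUT[B3] (row B3 above).

Answer: {a: -1, b: ⊤, c: ⊤, d: ⊤, e: ⊤, f: ⊤}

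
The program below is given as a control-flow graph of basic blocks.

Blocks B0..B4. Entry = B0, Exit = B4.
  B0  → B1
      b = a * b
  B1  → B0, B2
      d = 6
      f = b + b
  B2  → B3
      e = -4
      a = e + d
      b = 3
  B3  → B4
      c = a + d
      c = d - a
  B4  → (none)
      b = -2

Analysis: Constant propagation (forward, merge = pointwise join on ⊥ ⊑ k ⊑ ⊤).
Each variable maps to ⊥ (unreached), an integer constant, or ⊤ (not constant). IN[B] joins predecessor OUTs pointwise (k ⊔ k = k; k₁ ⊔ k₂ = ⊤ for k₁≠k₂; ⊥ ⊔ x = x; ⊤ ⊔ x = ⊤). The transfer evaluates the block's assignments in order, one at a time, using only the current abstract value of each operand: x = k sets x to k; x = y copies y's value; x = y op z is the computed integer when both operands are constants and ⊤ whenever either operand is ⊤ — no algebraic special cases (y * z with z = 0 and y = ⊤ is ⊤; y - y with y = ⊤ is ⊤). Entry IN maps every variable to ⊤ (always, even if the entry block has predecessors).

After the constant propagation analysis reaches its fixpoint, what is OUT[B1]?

Answer: {a: ⊤, b: ⊤, c: ⊤, d: 6, e: ⊤, f: ⊤}

Working:
Converged values:
  B0:  IN=(all ⊤)  OUT=(all ⊤)
  B1:  IN=(all ⊤)  OUT={d:6; rest ⊤}
  B2:  IN={d:6; rest ⊤}  OUT={a:2, b:3, d:6, e:-4; rest ⊤}
  B3:  IN={a:2, b:3, d:6, e:-4; rest ⊤}  OUT={a:2, b:3, c:4, d:6, e:-4; rest ⊤}
  B4:  IN={a:2, b:3, c:4, d:6, e:-4; rest ⊤}  OUT={a:2, b:-2, c:4, d:6, e:-4; rest ⊤}

Merge at B1: IN[B1] = OUT[B0] = {a: ⊤, b: ⊤, c: ⊤, d: ⊤, e: ⊤, f: ⊤}
Applying B1's transfer function to that IN value gives OUT[B1] (row B1 above).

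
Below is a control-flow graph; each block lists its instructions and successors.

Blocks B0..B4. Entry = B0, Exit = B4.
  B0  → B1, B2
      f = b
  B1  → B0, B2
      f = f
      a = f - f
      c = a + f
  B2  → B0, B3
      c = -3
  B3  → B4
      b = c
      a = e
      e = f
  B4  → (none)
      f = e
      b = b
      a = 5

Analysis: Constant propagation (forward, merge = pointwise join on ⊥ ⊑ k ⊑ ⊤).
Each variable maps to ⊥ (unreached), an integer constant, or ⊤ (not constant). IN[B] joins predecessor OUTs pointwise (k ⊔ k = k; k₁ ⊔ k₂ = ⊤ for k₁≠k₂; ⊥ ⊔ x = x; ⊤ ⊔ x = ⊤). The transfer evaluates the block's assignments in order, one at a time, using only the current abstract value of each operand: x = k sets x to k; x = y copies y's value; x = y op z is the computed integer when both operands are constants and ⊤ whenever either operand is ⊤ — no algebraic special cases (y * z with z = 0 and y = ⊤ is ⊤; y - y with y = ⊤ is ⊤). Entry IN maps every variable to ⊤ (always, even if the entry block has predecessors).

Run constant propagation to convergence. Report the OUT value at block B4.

Fixpoint table:
  B0:   IN=(all ⊤)   OUT=(all ⊤)
  B1:   IN=(all ⊤)   OUT=(all ⊤)
  B2:   IN=(all ⊤)   OUT={c:-3; rest ⊤}
  B3:   IN={c:-3; rest ⊤}   OUT={b:-3, c:-3; rest ⊤}
  B4:   IN={b:-3, c:-3; rest ⊤}   OUT={a:5, b:-3, c:-3; rest ⊤}

Merge at B4: IN[B4] = OUT[B3] = {a: ⊤, b: -3, c: -3, d: ⊤, e: ⊤, f: ⊤}
Applying B4's transfer function to that IN value gives OUT[B4] (row B4 above).

Answer: {a: 5, b: -3, c: -3, d: ⊤, e: ⊤, f: ⊤}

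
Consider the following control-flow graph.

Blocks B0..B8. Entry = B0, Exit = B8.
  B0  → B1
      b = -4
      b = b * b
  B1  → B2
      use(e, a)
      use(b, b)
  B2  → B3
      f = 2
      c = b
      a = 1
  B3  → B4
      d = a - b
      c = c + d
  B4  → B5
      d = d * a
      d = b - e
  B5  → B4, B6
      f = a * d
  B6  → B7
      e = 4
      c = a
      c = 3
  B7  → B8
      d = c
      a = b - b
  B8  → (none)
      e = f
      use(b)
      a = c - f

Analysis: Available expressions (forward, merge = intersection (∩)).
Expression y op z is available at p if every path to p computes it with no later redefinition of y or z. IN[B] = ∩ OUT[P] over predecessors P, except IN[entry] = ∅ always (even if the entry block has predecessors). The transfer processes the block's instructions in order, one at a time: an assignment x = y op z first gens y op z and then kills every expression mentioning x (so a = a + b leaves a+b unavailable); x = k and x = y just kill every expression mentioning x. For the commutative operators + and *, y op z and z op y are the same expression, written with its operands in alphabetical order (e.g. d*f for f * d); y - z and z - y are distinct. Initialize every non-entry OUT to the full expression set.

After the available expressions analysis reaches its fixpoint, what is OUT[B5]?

Answer: {a*d, a-b, b-e}

Working:
Fixpoint table:
  B0:   IN={}   OUT={}
  B1:   IN={}   OUT={}
  B2:   IN={}   OUT={}
  B3:   IN={}   OUT={a-b}
  B4:   IN={a-b}   OUT={a-b, b-e}
  B5:   IN={a-b, b-e}   OUT={a*d, a-b, b-e}
  B6:   IN={a*d, a-b, b-e}   OUT={a*d, a-b}
  B7:   IN={a*d, a-b}   OUT={b-b}
  B8:   IN={b-b}   OUT={b-b, c-f}

Merge at B5: IN[B5] = OUT[B4] = {a-b, b-e}
Applying B5's transfer function to that IN value gives OUT[B5] (row B5 above).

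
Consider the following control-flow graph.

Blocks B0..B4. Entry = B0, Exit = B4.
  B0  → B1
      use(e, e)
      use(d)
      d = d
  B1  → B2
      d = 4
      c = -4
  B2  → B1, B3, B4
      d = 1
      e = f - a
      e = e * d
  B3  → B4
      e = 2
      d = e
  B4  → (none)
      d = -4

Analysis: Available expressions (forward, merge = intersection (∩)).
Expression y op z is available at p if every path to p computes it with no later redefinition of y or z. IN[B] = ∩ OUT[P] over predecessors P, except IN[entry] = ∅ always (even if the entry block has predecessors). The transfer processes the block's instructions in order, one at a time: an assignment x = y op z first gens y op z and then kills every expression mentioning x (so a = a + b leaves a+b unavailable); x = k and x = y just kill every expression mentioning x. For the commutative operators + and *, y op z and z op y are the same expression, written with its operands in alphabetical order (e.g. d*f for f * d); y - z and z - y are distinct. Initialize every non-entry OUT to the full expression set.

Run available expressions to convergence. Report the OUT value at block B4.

Fixpoint table:
  B0:  IN={}  OUT={}
  B1:  IN={}  OUT={}
  B2:  IN={}  OUT={f-a}
  B3:  IN={f-a}  OUT={f-a}
  B4:  IN={f-a}  OUT={f-a}

Merge at B4: IN[B4] = OUT[B2] ∩ OUT[B3] = {f-a}
Applying B4's transfer function to that IN value gives OUT[B4] (row B4 above).

Answer: {f-a}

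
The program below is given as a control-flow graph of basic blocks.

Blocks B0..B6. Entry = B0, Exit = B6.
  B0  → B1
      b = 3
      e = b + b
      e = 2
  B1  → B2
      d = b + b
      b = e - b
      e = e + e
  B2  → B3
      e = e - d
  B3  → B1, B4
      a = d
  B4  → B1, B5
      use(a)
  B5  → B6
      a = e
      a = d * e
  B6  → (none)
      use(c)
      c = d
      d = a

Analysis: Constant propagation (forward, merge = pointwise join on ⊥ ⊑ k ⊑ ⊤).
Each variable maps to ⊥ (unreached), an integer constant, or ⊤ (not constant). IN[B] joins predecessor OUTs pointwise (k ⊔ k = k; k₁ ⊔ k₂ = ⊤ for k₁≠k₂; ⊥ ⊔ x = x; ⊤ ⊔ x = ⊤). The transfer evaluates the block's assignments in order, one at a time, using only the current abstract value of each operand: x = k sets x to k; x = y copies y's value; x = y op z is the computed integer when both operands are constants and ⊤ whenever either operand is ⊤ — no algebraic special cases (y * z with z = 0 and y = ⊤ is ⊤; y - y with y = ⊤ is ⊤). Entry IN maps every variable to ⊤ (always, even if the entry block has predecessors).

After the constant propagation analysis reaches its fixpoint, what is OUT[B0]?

Answer: {a: ⊤, b: 3, c: ⊤, d: ⊤, e: 2, f: ⊤}

Derivation:
Converged values:
  B0:   IN=(all ⊤)   OUT={b:3, e:2; rest ⊤}
  B1:   IN=(all ⊤)   OUT=(all ⊤)
  B2:   IN=(all ⊤)   OUT=(all ⊤)
  B3:   IN=(all ⊤)   OUT=(all ⊤)
  B4:   IN=(all ⊤)   OUT=(all ⊤)
  B5:   IN=(all ⊤)   OUT=(all ⊤)
  B6:   IN=(all ⊤)   OUT=(all ⊤)

B0 is the boundary node: IN[B0] = {a: ⊤, b: ⊤, c: ⊤, d: ⊤, e: ⊤, f: ⊤}
Applying B0's transfer function to that IN value gives OUT[B0] (row B0 above).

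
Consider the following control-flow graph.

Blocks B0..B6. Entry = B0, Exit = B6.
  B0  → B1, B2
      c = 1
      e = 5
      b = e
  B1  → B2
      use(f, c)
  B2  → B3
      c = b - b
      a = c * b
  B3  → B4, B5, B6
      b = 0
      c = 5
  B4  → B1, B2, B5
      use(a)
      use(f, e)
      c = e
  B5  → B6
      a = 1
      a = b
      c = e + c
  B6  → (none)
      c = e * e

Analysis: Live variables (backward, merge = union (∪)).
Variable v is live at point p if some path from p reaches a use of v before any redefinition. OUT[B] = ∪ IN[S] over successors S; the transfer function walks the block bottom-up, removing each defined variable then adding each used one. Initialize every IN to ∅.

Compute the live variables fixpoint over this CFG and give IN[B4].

Answer: {a, b, e, f}

Derivation:
Per-block solution:
  B0:  IN={f}  OUT={b, c, e, f}
  B1:  IN={b, c, e, f}  OUT={b, e, f}
  B2:  IN={b, e, f}  OUT={a, e, f}
  B3:  IN={a, e, f}  OUT={a, b, c, e, f}
  B4:  IN={a, b, e, f}  OUT={b, c, e, f}
  B5:  IN={b, c, e}  OUT={e}
  B6:  IN={e}  OUT={}

Merge at B4: OUT[B4] = IN[B1] ⊔ IN[B2] ⊔ IN[B5] = {b, c, e, f}
Applying B4's transfer function to that OUT value gives IN[B4] (row B4 above).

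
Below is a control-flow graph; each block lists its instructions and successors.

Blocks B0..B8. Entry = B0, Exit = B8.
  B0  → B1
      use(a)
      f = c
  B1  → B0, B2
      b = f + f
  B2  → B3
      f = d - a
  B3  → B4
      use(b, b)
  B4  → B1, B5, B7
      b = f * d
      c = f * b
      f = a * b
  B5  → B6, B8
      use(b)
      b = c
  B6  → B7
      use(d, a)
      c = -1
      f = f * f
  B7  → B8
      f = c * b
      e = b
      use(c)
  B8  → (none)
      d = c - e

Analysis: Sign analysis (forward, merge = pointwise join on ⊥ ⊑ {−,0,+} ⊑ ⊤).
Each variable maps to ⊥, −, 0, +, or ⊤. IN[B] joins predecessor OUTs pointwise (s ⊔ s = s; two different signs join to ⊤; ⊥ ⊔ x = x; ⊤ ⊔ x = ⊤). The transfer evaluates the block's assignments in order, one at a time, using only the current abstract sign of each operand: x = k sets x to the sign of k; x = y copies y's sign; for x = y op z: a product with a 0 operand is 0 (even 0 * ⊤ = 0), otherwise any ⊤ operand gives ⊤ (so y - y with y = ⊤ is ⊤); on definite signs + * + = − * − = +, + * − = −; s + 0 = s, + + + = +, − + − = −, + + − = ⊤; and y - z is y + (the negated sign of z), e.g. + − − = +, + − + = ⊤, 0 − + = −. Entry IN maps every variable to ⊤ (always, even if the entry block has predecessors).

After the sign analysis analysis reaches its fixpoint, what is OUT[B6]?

Answer: {a: ⊤, b: ⊤, c: -, d: ⊤, e: ⊤, f: ⊤}

Trace:
Per-block solution:
  B0:  IN=(all ⊤)  OUT=(all ⊤)
  B1:  IN=(all ⊤)  OUT=(all ⊤)
  B2:  IN=(all ⊤)  OUT=(all ⊤)
  B3:  IN=(all ⊤)  OUT=(all ⊤)
  B4:  IN=(all ⊤)  OUT=(all ⊤)
  B5:  IN=(all ⊤)  OUT=(all ⊤)
  B6:  IN=(all ⊤)  OUT={c:-; rest ⊤}
  B7:  IN=(all ⊤)  OUT=(all ⊤)
  B8:  IN=(all ⊤)  OUT=(all ⊤)

Merge at B6: IN[B6] = OUT[B5] = {a: ⊤, b: ⊤, c: ⊤, d: ⊤, e: ⊤, f: ⊤}
Applying B6's transfer function to that IN value gives OUT[B6] (row B6 above).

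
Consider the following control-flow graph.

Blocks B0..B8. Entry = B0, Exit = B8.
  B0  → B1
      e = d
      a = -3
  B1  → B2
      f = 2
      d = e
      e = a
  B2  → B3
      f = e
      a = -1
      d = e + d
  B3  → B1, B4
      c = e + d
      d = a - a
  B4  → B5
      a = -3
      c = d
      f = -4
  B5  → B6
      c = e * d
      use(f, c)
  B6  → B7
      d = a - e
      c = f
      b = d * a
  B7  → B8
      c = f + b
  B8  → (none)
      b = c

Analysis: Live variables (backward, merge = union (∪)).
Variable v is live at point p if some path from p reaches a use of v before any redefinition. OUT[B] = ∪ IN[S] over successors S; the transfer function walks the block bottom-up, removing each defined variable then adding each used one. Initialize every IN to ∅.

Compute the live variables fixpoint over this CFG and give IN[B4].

Answer: {d, e}

Trace:
Fixpoint table:
  B0:  IN={d}  OUT={a, e}
  B1:  IN={a, e}  OUT={d, e}
  B2:  IN={d, e}  OUT={a, d, e}
  B3:  IN={a, d, e}  OUT={a, d, e}
  B4:  IN={d, e}  OUT={a, d, e, f}
  B5:  IN={a, d, e, f}  OUT={a, e, f}
  B6:  IN={a, e, f}  OUT={b, f}
  B7:  IN={b, f}  OUT={c}
  B8:  IN={c}  OUT={}

Merge at B4: OUT[B4] = IN[B5] = {a, d, e, f}
Applying B4's transfer function to that OUT value gives IN[B4] (row B4 above).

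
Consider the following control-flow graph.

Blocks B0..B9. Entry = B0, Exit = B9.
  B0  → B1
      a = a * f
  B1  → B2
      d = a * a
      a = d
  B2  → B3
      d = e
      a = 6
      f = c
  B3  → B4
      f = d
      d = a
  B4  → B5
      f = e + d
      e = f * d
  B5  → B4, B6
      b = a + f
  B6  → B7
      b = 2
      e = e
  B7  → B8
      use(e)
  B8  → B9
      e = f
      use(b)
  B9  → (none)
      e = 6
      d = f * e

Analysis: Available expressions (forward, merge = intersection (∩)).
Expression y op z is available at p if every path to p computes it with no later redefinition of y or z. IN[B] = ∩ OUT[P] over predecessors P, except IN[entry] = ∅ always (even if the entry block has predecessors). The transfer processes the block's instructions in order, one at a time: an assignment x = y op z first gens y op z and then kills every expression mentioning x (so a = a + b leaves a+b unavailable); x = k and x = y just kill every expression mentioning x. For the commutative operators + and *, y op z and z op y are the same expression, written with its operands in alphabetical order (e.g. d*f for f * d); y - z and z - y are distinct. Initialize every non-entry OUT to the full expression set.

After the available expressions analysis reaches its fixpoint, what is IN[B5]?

Converged values:
  B0:   IN={}   OUT={}
  B1:   IN={}   OUT={}
  B2:   IN={}   OUT={}
  B3:   IN={}   OUT={}
  B4:   IN={}   OUT={d*f}
  B5:   IN={d*f}   OUT={a+f, d*f}
  B6:   IN={a+f, d*f}   OUT={a+f, d*f}
  B7:   IN={a+f, d*f}   OUT={a+f, d*f}
  B8:   IN={a+f, d*f}   OUT={a+f, d*f}
  B9:   IN={a+f, d*f}   OUT={a+f, e*f}

Merge at B5: IN[B5] = OUT[B4] = {d*f}

Answer: {d*f}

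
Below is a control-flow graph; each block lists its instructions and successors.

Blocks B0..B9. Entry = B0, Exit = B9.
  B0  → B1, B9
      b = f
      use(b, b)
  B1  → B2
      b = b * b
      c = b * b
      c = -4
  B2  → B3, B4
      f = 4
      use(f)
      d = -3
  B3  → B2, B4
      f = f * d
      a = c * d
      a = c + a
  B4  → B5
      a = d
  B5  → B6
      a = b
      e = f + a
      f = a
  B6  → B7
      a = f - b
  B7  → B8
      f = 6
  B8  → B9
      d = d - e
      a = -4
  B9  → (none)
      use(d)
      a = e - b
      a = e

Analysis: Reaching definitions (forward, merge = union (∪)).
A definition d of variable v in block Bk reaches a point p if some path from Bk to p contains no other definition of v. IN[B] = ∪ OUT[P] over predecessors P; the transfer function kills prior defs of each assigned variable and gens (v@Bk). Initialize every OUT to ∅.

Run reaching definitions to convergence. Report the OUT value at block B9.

Per-block solution:
  B0:   IN={}   OUT={b@B0}
  B1:   IN={b@B0}   OUT={b@B1, c@B1}
  B2:   IN={a@B3, b@B1, c@B1, d@B2, f@B3}   OUT={a@B3, b@B1, c@B1, d@B2, f@B2}
  B3:   IN={a@B3, b@B1, c@B1, d@B2, f@B2}   OUT={a@B3, b@B1, c@B1, d@B2, f@B3}
  B4:   IN={a@B3, b@B1, c@B1, d@B2, f@B2, f@B3}   OUT={a@B4, b@B1, c@B1, d@B2, f@B2, f@B3}
  B5:   IN={a@B4, b@B1, c@B1, d@B2, f@B2, f@B3}   OUT={a@B5, b@B1, c@B1, d@B2, e@B5, f@B5}
  B6:   IN={a@B5, b@B1, c@B1, d@B2, e@B5, f@B5}   OUT={a@B6, b@B1, c@B1, d@B2, e@B5, f@B5}
  B7:   IN={a@B6, b@B1, c@B1, d@B2, e@B5, f@B5}   OUT={a@B6, b@B1, c@B1, d@B2, e@B5, f@B7}
  B8:   IN={a@B6, b@B1, c@B1, d@B2, e@B5, f@B7}   OUT={a@B8, b@B1, c@B1, d@B8, e@B5, f@B7}
  B9:   IN={a@B8, b@B0, b@B1, c@B1, d@B8, e@B5, f@B7}   OUT={a@B9, b@B0, b@B1, c@B1, d@B8, e@B5, f@B7}

Merge at B9: IN[B9] = OUT[B0] ⊔ OUT[B8] = {a@B8, b@B0, b@B1, c@B1, d@B8, e@B5, f@B7}
Applying B9's transfer function to that IN value gives OUT[B9] (row B9 above).

Answer: {a@B9, b@B0, b@B1, c@B1, d@B8, e@B5, f@B7}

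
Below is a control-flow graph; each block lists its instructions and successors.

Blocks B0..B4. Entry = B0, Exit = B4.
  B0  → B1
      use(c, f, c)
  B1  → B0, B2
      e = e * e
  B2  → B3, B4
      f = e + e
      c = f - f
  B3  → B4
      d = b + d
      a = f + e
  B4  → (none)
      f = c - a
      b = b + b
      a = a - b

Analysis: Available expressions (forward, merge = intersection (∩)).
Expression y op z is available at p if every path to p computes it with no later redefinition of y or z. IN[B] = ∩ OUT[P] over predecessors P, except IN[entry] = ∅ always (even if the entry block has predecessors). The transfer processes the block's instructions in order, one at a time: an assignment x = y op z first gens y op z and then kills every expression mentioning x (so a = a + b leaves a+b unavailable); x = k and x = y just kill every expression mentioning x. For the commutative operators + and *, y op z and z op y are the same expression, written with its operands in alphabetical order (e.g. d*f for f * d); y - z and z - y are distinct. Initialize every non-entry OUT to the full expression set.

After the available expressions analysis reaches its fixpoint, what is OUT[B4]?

Answer: {e+e}

Trace:
Converged values:
  B0: | IN={} | OUT={}
  B1: | IN={} | OUT={}
  B2: | IN={} | OUT={e+e, f-f}
  B3: | IN={e+e, f-f} | OUT={e+e, e+f, f-f}
  B4: | IN={e+e, f-f} | OUT={e+e}

Merge at B4: IN[B4] = OUT[B2] ∩ OUT[B3] = {e+e, f-f}
Applying B4's transfer function to that IN value gives OUT[B4] (row B4 above).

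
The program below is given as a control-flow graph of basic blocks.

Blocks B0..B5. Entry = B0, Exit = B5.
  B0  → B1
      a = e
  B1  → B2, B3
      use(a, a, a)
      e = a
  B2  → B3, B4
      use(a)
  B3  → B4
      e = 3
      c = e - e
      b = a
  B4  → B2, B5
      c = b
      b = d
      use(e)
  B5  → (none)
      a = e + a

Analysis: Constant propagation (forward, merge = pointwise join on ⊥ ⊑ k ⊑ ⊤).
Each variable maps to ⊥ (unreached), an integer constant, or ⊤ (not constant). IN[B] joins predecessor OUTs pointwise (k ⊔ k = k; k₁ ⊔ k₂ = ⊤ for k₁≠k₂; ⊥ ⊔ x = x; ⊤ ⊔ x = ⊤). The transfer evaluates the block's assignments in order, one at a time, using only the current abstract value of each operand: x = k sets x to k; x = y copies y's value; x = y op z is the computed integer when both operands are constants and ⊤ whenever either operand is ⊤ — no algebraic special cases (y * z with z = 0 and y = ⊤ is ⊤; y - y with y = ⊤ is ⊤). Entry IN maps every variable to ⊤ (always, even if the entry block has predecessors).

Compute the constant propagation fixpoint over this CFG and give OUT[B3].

Converged values:
  B0:   IN=(all ⊤)   OUT=(all ⊤)
  B1:   IN=(all ⊤)   OUT=(all ⊤)
  B2:   IN=(all ⊤)   OUT=(all ⊤)
  B3:   IN=(all ⊤)   OUT={c:0, e:3; rest ⊤}
  B4:   IN=(all ⊤)   OUT=(all ⊤)
  B5:   IN=(all ⊤)   OUT=(all ⊤)

Merge at B3: IN[B3] = OUT[B1] ⊔ OUT[B2] = {a: ⊤, b: ⊤, c: ⊤, d: ⊤, e: ⊤, f: ⊤}
Applying B3's transfer function to that IN value gives OUT[B3] (row B3 above).

Answer: {a: ⊤, b: ⊤, c: 0, d: ⊤, e: 3, f: ⊤}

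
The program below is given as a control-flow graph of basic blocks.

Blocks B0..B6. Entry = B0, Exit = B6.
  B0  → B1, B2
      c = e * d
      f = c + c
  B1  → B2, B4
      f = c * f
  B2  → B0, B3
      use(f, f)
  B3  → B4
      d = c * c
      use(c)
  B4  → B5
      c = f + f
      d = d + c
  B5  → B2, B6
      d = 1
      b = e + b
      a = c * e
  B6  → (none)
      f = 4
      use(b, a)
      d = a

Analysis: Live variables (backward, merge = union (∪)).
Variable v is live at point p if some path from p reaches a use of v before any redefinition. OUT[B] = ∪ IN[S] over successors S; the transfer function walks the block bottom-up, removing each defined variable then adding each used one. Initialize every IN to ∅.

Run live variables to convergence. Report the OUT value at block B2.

Fixpoint table:
  B0: | IN={b, d, e} | OUT={b, c, d, e, f}
  B1: | IN={b, c, d, e, f} | OUT={b, c, d, e, f}
  B2: | IN={b, c, d, e, f} | OUT={b, c, d, e, f}
  B3: | IN={b, c, e, f} | OUT={b, d, e, f}
  B4: | IN={b, d, e, f} | OUT={b, c, e, f}
  B5: | IN={b, c, e, f} | OUT={a, b, c, d, e, f}
  B6: | IN={a, b} | OUT={}

Merge at B2: OUT[B2] = IN[B0] ⊔ IN[B3] = {b, c, d, e, f}

Answer: {b, c, d, e, f}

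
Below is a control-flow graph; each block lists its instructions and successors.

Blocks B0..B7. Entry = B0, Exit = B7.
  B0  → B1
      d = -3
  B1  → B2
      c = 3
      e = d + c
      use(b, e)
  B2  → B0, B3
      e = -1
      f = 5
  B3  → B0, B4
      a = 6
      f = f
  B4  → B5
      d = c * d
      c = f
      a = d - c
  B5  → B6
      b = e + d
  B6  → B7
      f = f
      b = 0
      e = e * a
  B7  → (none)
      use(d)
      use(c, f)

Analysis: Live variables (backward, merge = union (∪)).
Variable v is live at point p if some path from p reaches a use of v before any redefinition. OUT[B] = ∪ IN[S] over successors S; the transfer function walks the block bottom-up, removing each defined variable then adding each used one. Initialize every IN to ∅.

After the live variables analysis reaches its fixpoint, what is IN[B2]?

Fixpoint table:
  B0:   IN={b}   OUT={b, d}
  B1:   IN={b, d}   OUT={b, c, d}
  B2:   IN={b, c, d}   OUT={b, c, d, e, f}
  B3:   IN={b, c, d, e, f}   OUT={b, c, d, e, f}
  B4:   IN={c, d, e, f}   OUT={a, c, d, e, f}
  B5:   IN={a, c, d, e, f}   OUT={a, c, d, e, f}
  B6:   IN={a, c, d, e, f}   OUT={c, d, f}
  B7:   IN={c, d, f}   OUT={}

Merge at B2: OUT[B2] = IN[B0] ⊔ IN[B3] = {b, c, d, e, f}
Applying B2's transfer function to that OUT value gives IN[B2] (row B2 above).

Answer: {b, c, d}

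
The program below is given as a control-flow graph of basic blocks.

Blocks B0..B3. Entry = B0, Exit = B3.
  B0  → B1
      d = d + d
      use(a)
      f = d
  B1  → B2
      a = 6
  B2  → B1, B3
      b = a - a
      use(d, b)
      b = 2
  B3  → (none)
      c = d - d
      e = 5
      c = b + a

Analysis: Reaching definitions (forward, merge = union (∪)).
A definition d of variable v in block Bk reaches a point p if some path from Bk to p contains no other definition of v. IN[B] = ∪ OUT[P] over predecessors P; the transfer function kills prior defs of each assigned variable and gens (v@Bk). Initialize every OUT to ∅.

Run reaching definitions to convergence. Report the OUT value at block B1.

Fixpoint table:
  B0:   IN={}   OUT={d@B0, f@B0}
  B1:   IN={a@B1, b@B2, d@B0, f@B0}   OUT={a@B1, b@B2, d@B0, f@B0}
  B2:   IN={a@B1, b@B2, d@B0, f@B0}   OUT={a@B1, b@B2, d@B0, f@B0}
  B3:   IN={a@B1, b@B2, d@B0, f@B0}   OUT={a@B1, b@B2, c@B3, d@B0, e@B3, f@B0}

Merge at B1: IN[B1] = OUT[B0] ⊔ OUT[B2] = {a@B1, b@B2, d@B0, f@B0}
Applying B1's transfer function to that IN value gives OUT[B1] (row B1 above).

Answer: {a@B1, b@B2, d@B0, f@B0}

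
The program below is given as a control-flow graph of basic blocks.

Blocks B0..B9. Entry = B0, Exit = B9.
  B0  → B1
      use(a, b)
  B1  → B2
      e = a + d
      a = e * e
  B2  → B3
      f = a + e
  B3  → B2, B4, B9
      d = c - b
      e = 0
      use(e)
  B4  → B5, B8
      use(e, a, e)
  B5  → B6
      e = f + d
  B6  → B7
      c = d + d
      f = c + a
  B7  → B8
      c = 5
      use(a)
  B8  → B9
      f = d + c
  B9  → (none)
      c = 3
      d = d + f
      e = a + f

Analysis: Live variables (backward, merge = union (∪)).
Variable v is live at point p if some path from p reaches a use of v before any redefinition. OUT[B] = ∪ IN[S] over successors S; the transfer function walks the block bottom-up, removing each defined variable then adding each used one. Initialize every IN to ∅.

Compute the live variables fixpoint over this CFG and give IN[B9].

Per-block solution:
  B0:   IN={a, b, c, d}   OUT={a, b, c, d}
  B1:   IN={a, b, c, d}   OUT={a, b, c, e}
  B2:   IN={a, b, c, e}   OUT={a, b, c, f}
  B3:   IN={a, b, c, f}   OUT={a, b, c, d, e, f}
  B4:   IN={a, c, d, e, f}   OUT={a, c, d, f}
  B5:   IN={a, d, f}   OUT={a, d}
  B6:   IN={a, d}   OUT={a, d}
  B7:   IN={a, d}   OUT={a, c, d}
  B8:   IN={a, c, d}   OUT={a, d, f}
  B9:   IN={a, d, f}   OUT={}

B9 is the boundary node: OUT[B9] = {}
Applying B9's transfer function to that OUT value gives IN[B9] (row B9 above).

Answer: {a, d, f}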